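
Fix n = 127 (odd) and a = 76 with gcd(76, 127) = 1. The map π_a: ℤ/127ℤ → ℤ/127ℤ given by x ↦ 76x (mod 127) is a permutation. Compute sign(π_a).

Orbit of 73 under x↦76x: [73, 87, 8, 100, 107, 4, 50]… (length divides ord_127(76)).
Cycle type of π: 21×6 + 1; total 7 cycles.
sign(π) = (−1)^{n − #cycles} = (−1)^{127−7} = (−1)^120 = +1.
Check: (76/127) = +1 by Zolotarev.

+1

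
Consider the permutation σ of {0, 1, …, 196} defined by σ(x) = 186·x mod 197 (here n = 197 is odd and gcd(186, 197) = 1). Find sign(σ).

Trace 104: π^k(104) = [104, 38, 173, 67, 51, 30, 64] for k=0..6.
π_186 has 2 disjoint cycles with lengths [196, 1] on {0,…,196}.
Σ(ℓ_i−1) = 197−2 = 195; sign = (−1)^195 = -1.
Zolotarev: (186|197) = -1, matching the cycle-count sign.

-1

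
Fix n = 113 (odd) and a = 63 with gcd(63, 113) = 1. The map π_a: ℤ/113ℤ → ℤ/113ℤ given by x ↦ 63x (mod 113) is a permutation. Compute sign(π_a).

Orbit of 106 under x↦63x: [106, 11, 15, 41, 97, 9, 2]… (length divides ord_113(63)).
Cycle lengths of π_63 on ℤ/113ℤ: [56, 56, 1]; 3 cycles in total.
sign(π) = (−1)^{n − #cycles} = (−1)^{113−3} = (−1)^110 = +1.
(63|113)_J = +1 (Zolotarev's lemma cross-check).

+1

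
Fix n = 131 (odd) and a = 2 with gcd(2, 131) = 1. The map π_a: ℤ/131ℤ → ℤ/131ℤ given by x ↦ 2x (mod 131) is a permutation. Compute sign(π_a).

Orbit of 5 under x↦2x: [5, 10, 20, 40, 80, 29, 58]… (length divides ord_131(2)).
Decompose π into cycles: lengths [130, 1] (2 cycles, including the fixed point 0).
n − c = 131 − 2 = 129; sign = (−1)^129 = -1.
(2|131)_J = -1 (Zolotarev's lemma cross-check).

-1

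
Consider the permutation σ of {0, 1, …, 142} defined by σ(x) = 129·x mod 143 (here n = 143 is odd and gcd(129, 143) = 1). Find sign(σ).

Start at x=116: 116 → 92 → 142 → 14 → 90 → 27 → 51 → … (one orbit).
The orbit structure of x ↦ 129x mod 143: 20 orbits of sizes [10, 10, 10, 10, 10, 10, 10, 10, 10, 10, 10, 10, 10, 2, 2, 2, 2, 2, 2, 1].
Σ(ℓ_i−1) = 143−20 = 123; sign = (−1)^123 = -1.

-1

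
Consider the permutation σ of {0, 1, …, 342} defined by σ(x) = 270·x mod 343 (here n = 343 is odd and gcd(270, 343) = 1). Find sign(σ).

+1

Orbit of 25 under x↦270x: [25, 233, 141, 340, 219, 134, 165]… (length divides ord_343(270)).
The orbit structure of x ↦ 270x mod 343: 7 orbits of sizes [147, 147, 21, 21, 3, 3, 1].
n − c = 343 − 7 = 336; sign = (−1)^336 = +1.
Check: (270/343) = +1 by Zolotarev.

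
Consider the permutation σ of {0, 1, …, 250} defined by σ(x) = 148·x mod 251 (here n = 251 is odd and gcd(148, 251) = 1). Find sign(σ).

Orbit of 95 under x↦148x: [95, 4, 90, 17, 6, 135, 151]… (length divides ord_251(148)).
π_148 has 2 disjoint cycles with lengths [250, 1] on {0,…,250}.
With 2 cycles on 251 points, sign = (−1)^{251−2} = -1.
Check: (148/251) = -1 by Zolotarev.

-1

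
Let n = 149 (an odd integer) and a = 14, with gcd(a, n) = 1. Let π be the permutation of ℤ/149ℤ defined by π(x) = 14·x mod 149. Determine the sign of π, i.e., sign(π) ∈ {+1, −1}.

Start at x=50: 50 → 104 → 115 → 120 → 41 → 127 → 139 → … (one orbit).
2 cycles of lengths [148, 1].
n − c = 149 − 2 = 147; sign = (−1)^147 = -1.

-1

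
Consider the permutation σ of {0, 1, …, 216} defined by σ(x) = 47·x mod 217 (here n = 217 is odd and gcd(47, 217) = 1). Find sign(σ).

-1

Orbit of 16 under x↦47x: [16, 101, 190, 33, 32, 202, 163]… (length divides ord_217(47)).
Cycle type of π: 30×6 + 6 + 5×6 + 1; total 14 cycles.
With 14 cycles on 217 points, sign = (−1)^{217−14} = -1.
Zolotarev: (47|217) = -1, matching the cycle-count sign.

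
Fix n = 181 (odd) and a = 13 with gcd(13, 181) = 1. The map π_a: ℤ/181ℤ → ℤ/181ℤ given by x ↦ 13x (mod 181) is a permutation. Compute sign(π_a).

Trace 81: π^k(81) = [81, 148, 114, 34, 80, 135, 126] for k=0..6.
Cycle lengths of π_13 on ℤ/181ℤ: [45, 45, 45, 45, 1]; 5 cycles in total.
5 cycles on 181: each ℓ→(−1)^(ℓ−1), product (−1)^176 = +1.
The Jacobi symbol (13|181) = +1 (Zolotarev) agrees.

+1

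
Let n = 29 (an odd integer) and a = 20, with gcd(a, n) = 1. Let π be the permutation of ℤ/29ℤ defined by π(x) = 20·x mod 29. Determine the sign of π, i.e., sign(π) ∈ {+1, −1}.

Orbit of 23 under x↦20x: [23, 25, 7, 24, 16, 1, 20]… (length divides ord_29(20)).
5 cycles of lengths [7, 7, 7, 7, 1].
Σ(ℓ_i−1) = 29−5 = 24; sign = (−1)^24 = +1.
The Jacobi symbol (20|29) = +1 (Zolotarev) agrees.

+1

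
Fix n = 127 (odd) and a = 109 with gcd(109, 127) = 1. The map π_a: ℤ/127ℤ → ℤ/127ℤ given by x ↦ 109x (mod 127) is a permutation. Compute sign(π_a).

Start at x=8: 8 → 110 → 52 → 80 → 84 → 12 → 38 → … (one orbit).
2 cycles of lengths [126, 1].
2 cycles on 127: each ℓ→(−1)^(ℓ−1), product (−1)^125 = -1.

-1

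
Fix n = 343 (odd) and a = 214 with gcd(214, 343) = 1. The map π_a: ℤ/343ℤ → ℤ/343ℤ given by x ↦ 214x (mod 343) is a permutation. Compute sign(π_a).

Trace 18: π^k(18) = [18, 79, 99, 263, 30, 246, 165] for k=0..6.
π_214 has 31 disjoint cycles with lengths [21, 21, 21, 21, 21, 21, 21, 21, 21, 21, 21, 21, 21, 21, 3, 3, 3, 3, 3, 3, 3, 3, 3, 3, 3, 3, 3, 3, 3, 3, 1] on {0,…,342}.
sign(π) = (−1)^{n − #cycles} = (−1)^{343−31} = (−1)^312 = +1.
Zolotarev: (214|343) = +1, matching the cycle-count sign.

+1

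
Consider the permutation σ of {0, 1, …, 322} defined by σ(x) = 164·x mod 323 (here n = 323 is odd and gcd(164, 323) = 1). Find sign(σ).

Start at x=75: 75 → 26 → 65 → 1 → 164 → 87 → 56 → … (one orbit).
Decompose π into cycles: lengths [48, 48, 48, 48, 48, 48, 16, 6, 6, 6, 1] (11 cycles, including the fixed point 0).
323 − 11 = 312 transpositions; sign(π) = (−1)^312 = +1.
Check: (164/323) = +1 by Zolotarev.

+1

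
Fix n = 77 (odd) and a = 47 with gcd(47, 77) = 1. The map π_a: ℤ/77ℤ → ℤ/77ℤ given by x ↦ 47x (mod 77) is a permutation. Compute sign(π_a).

Trace 69: π^k(69) = [69, 9, 38, 15, 12, 25, 20] for k=0..6.
The orbit structure of x ↦ 47x mod 77: 6 orbits of sizes [30, 30, 6, 5, 5, 1].
n − c = 77 − 6 = 71; sign = (−1)^71 = -1.
(47|77)_J = -1 (Zolotarev's lemma cross-check).

-1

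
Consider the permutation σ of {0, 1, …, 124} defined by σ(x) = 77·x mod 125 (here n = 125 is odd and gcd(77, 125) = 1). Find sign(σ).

Orbit of 39 under x↦77x: [39, 3, 106, 37, 99, 123, 96]… (length divides ord_125(77)).
Decompose π into cycles: lengths [100, 20, 4, 1] (4 cycles, including the fixed point 0).
Σ(ℓ_i−1) = 125−4 = 121; sign = (−1)^121 = -1.
Check: (77/125) = -1 by Zolotarev.

-1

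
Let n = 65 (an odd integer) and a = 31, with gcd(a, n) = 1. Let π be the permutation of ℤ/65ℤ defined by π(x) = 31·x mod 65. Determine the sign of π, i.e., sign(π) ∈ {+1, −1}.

-1

Trace 1: π^k(1) = [1, 31, 51, 21] for k=0..3.
20 cycles of lengths [4, 4, 4, 4, 4, 4, 4, 4, 4, 4, 4, 4, 4, 4, 4, 1, 1, 1, 1, 1].
sign(π) = (−1)^{n − #cycles} = (−1)^{65−20} = (−1)^45 = -1.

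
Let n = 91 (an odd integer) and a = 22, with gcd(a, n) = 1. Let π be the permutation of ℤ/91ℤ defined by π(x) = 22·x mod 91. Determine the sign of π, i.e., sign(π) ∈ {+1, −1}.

+1

Trace 22: π^k(22) = [22, 29, 1] for k=0..2.
The orbit structure of x ↦ 22x mod 91: 35 orbits of sizes [3, 3, 3, 3, 3, 3, 3, 3, 3, 3, 3, 3, 3, 3, 3, 3, 3, 3, 3, 3, 3, 3, 3, 3, 3, 3, 3, 3, 1, 1, 1, 1, 1, 1, 1].
sign(π) = (−1)^{n − #cycles} = (−1)^{91−35} = (−1)^56 = +1.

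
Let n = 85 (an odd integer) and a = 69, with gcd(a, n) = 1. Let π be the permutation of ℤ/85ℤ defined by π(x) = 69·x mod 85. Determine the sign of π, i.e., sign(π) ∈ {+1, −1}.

Trace 69: π^k(69) = [69, 1] for k=0..1.
Decompose π into cycles: lengths [2, 2, 2, 2, 2, 2, 2, 2, 2, 2, 2, 2, 2, 2, 2, 2, 2, 2, 2, 2, 2, 2, 2, 2, 2, 2, 2, 2, 2, 2, 2, 2, 2, 2, 1, 1, 1, 1, 1, 1, 1, 1, 1, 1, 1, 1, 1, 1, 1, 1, 1] (51 cycles, including the fixed point 0).
With 51 cycles on 85 points, sign = (−1)^{85−51} = +1.

+1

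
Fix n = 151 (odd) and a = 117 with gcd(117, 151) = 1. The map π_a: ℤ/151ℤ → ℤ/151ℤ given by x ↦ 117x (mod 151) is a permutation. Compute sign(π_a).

-1

Orbit of 102 under x↦117x: [102, 5, 132, 42, 82, 81, 115]… (length divides ord_151(117)).
Cycle type of π: 150 + 1; total 2 cycles.
sign(π) = (−1)^{n − #cycles} = (−1)^{151−2} = (−1)^149 = -1.
(117|151)_J = -1 (Zolotarev's lemma cross-check).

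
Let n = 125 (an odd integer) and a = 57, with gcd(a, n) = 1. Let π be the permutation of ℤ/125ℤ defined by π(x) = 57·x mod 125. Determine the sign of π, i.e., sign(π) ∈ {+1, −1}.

-1

Orbit of 124 under x↦57x: [124, 68, 1, 57]… (length divides ord_125(57)).
Cycle type of π: 4×31 + 1; total 32 cycles.
Σ(ℓ_i−1) = 125−32 = 93; sign = (−1)^93 = -1.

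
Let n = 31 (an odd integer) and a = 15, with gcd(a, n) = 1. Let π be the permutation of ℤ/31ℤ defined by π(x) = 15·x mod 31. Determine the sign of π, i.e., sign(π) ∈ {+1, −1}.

Trace 16: π^k(16) = [16, 23, 4, 29, 1, 15, 8] for k=0..6.
The orbit structure of x ↦ 15x mod 31: 4 orbits of sizes [10, 10, 10, 1].
sign(π) = (−1)^{n − #cycles} = (−1)^{31−4} = (−1)^27 = -1.
The Jacobi symbol (15|31) = -1 (Zolotarev) agrees.

-1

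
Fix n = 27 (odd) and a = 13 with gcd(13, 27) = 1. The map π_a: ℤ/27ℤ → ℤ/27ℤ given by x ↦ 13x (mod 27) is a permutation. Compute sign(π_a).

Start at x=22: 22 → 16 → 19 → 4 → 25 → 1 → 13 → … (one orbit).
7 cycles of lengths [9, 9, 3, 3, 1, 1, 1].
sign(π) = (−1)^{n − #cycles} = (−1)^{27−7} = (−1)^20 = +1.
Check: (13/27) = +1 by Zolotarev.

+1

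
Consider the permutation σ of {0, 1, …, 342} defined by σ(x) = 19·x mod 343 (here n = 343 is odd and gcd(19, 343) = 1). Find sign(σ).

-1

Trace 18: π^k(18) = [18, 342, 324, 325, 1, 19] for k=0..5.
π_19 has 58 disjoint cycles with lengths [6, 6, 6, 6, 6, 6, 6, 6, 6, 6, 6, 6, 6, 6, 6, 6, 6, 6, 6, 6, 6, 6, 6, 6, 6, 6, 6, 6, 6, 6, 6, 6, 6, 6, 6, 6, 6, 6, 6, 6, 6, 6, 6, 6, 6, 6, 6, 6, 6, 6, 6, 6, 6, 6, 6, 6, 6, 1] on {0,…,342}.
With 58 cycles on 343 points, sign = (−1)^{343−58} = -1.
The Jacobi symbol (19|343) = -1 (Zolotarev) agrees.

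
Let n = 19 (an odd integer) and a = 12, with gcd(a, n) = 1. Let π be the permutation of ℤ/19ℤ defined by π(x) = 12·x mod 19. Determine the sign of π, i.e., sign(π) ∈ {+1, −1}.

Trace 11: π^k(11) = [11, 18, 7, 8, 1, 12] for k=0..5.
Cycle type of π: 6×3 + 1; total 4 cycles.
With 4 cycles on 19 points, sign = (−1)^{19−4} = -1.
Zolotarev: (12|19) = -1, matching the cycle-count sign.

-1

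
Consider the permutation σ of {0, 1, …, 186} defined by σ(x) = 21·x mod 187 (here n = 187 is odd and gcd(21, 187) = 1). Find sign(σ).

-1

Orbit of 98 under x↦21x: [98, 1, 21, 67]… (length divides ord_187(21)).
Decompose π into cycles: lengths [4, 4, 4, 4, 4, 4, 4, 4, 4, 4, 4, 4, 4, 4, 4, 4, 4, 4, 4, 4, 4, 4, 4, 4, 4, 4, 4, 4, 4, 4, 4, 4, 4, 4, 4, 4, 4, 4, 4, 4, 4, 4, 4, 4, 2, 2, 2, 2, 2, 1] (50 cycles, including the fixed point 0).
sign(π) = (−1)^{n − #cycles} = (−1)^{187−50} = (−1)^137 = -1.
(21|187)_J = -1 (Zolotarev's lemma cross-check).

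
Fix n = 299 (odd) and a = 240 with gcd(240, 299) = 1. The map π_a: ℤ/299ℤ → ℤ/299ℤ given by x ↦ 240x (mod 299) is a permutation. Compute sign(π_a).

Orbit of 29 under x↦240x: [29, 83, 186, 89, 131, 45, 36]… (length divides ord_299(240)).
Cycle type of π: 132×2 + 22 + 12 + 1; total 5 cycles.
Σ(ℓ_i−1) = 299−5 = 294; sign = (−1)^294 = +1.
(240|299)_J = +1 (Zolotarev's lemma cross-check).

+1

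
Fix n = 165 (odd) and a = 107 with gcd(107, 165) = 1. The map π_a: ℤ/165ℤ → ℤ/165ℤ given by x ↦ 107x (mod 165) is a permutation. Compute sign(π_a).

Trace 31: π^k(31) = [31, 17, 4, 98, 91, 2, 49] for k=0..6.
Cycle lengths of π_107 on ℤ/165ℤ: [20, 20, 20, 20, 20, 20, 10, 10, 10, 4, 4, 4, 2, 1]; 14 cycles in total.
n − c = 165 − 14 = 151; sign = (−1)^151 = -1.
Check: (107/165) = -1 by Zolotarev.

-1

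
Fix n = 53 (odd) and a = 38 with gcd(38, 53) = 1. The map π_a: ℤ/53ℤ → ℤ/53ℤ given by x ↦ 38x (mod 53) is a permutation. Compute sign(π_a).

Trace 6: π^k(6) = [6, 16, 25, 49, 7, 1, 38] for k=0..6.
Cycle lengths of π_38 on ℤ/53ℤ: [26, 26, 1]; 3 cycles in total.
Σ(ℓ_i−1) = 53−3 = 50; sign = (−1)^50 = +1.

+1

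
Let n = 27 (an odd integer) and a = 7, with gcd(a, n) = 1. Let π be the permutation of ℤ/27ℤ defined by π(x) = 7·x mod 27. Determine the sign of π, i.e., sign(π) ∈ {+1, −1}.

+1

Trace 1: π^k(1) = [1, 7, 22, 19, 25, 13, 10] for k=0..6.
π_7 has 7 disjoint cycles with lengths [9, 9, 3, 3, 1, 1, 1] on {0,…,26}.
27 − 7 = 20 transpositions; sign(π) = (−1)^20 = +1.
The Jacobi symbol (7|27) = +1 (Zolotarev) agrees.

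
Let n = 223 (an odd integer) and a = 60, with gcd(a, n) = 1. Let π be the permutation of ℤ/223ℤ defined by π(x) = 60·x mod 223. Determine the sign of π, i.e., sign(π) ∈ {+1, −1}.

+1

Start at x=196: 196 → 164 → 28 → 119 → 4 → 17 → 128 → … (one orbit).
π_60 has 7 disjoint cycles with lengths [37, 37, 37, 37, 37, 37, 1] on {0,…,222}.
223 − 7 = 216 transpositions; sign(π) = (−1)^216 = +1.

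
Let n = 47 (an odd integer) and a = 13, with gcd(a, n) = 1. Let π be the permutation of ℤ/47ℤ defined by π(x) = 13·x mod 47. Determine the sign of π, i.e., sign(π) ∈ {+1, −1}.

Start at x=18: 18 → 46 → 34 → 19 → 12 → 15 → 7 → … (one orbit).
Cycle lengths of π_13 on ℤ/47ℤ: [46, 1]; 2 cycles in total.
Σ(ℓ_i−1) = 47−2 = 45; sign = (−1)^45 = -1.

-1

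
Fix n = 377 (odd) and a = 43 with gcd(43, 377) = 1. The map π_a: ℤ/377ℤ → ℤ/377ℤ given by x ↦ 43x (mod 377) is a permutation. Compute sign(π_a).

-1

Start at x=220: 220 → 35 → 374 → 248 → 108 → 120 → 259 → … (one orbit).
8 cycles of lengths [84, 84, 84, 84, 28, 6, 6, 1].
8 cycles on 377: each ℓ→(−1)^(ℓ−1), product (−1)^369 = -1.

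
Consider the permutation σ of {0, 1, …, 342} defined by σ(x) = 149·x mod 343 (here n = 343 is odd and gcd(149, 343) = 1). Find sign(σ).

Orbit of 197 under x↦149x: [197, 198, 4, 253, 310, 228, 15]… (length divides ord_343(149)).
7 cycles of lengths [147, 147, 21, 21, 3, 3, 1].
7 cycles on 343: each ℓ→(−1)^(ℓ−1), product (−1)^336 = +1.
(149|343)_J = +1 (Zolotarev's lemma cross-check).

+1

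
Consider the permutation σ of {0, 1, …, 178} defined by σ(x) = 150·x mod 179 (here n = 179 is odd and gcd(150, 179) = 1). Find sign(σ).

-1

Trace 128: π^k(128) = [128, 47, 69, 147, 33, 117, 8] for k=0..6.
The orbit structure of x ↦ 150x mod 179: 2 orbits of sizes [178, 1].
2 cycles on 179: each ℓ→(−1)^(ℓ−1), product (−1)^177 = -1.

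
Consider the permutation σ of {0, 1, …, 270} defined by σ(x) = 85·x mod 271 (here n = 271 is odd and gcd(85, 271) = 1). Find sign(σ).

Start at x=228: 228 → 139 → 162 → 220 → 1 → 85 → 179 → … (one orbit).
Cycle lengths of π_85 on ℤ/271ℤ: [135, 135, 1]; 3 cycles in total.
271 − 3 = 268 transpositions; sign(π) = (−1)^268 = +1.

+1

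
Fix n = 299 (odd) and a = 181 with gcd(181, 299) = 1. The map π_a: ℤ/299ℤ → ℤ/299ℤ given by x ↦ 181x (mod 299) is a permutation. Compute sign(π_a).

-1

Orbit of 248 under x↦181x: [248, 38, 1, 181, 170, 272, 196]… (length divides ord_299(181)).
20 cycles of lengths [22, 22, 22, 22, 22, 22, 22, 22, 22, 22, 22, 22, 22, 2, 2, 2, 2, 2, 2, 1].
20 cycles on 299: each ℓ→(−1)^(ℓ−1), product (−1)^279 = -1.
The Jacobi symbol (181|299) = -1 (Zolotarev) agrees.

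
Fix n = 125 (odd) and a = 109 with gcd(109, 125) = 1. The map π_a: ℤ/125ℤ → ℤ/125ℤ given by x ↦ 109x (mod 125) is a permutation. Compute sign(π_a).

+1

Start at x=21: 21 → 39 → 1 → 109 → 6 → 29 → 36 → … (one orbit).
7 cycles of lengths [50, 50, 10, 10, 2, 2, 1].
sign(π) = (−1)^{n − #cycles} = (−1)^{125−7} = (−1)^118 = +1.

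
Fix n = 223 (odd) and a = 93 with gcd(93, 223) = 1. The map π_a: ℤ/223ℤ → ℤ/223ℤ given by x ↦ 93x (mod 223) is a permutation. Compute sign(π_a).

-1

Orbit of 114 under x↦93x: [114, 121, 103, 213, 185, 34, 40]… (length divides ord_223(93)).
π_93 has 2 disjoint cycles with lengths [222, 1] on {0,…,222}.
sign(π) = (−1)^{n − #cycles} = (−1)^{223−2} = (−1)^221 = -1.
(93|223)_J = -1 (Zolotarev's lemma cross-check).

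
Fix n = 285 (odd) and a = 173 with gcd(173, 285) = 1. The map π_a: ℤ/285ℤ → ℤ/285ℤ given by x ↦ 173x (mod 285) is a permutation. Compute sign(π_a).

-1

Start at x=107: 107 → 271 → 143 → 229 → 2 → 61 → 8 → … (one orbit).
14 cycles of lengths [36, 36, 36, 36, 36, 36, 18, 18, 18, 4, 4, 4, 2, 1].
With 14 cycles on 285 points, sign = (−1)^{285−14} = -1.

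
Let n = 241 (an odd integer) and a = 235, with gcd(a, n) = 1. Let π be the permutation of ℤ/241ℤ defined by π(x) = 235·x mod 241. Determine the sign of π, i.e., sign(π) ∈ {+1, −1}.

Start at x=240: 240 → 6 → 205 → 216 → 150 → 64 → 98 → … (one orbit).
Decompose π into cycles: lengths [20, 20, 20, 20, 20, 20, 20, 20, 20, 20, 20, 20, 1] (13 cycles, including the fixed point 0).
Σ(ℓ_i−1) = 241−13 = 228; sign = (−1)^228 = +1.
Zolotarev: (235|241) = +1, matching the cycle-count sign.

+1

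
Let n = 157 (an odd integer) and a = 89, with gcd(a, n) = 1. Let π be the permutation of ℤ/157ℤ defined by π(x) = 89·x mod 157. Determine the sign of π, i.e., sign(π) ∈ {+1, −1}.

+1

Start at x=46: 46 → 12 → 126 → 67 → 154 → 47 → 101 → … (one orbit).
π_89 has 5 disjoint cycles with lengths [39, 39, 39, 39, 1] on {0,…,156}.
Σ(ℓ_i−1) = 157−5 = 152; sign = (−1)^152 = +1.
(89|157)_J = +1 (Zolotarev's lemma cross-check).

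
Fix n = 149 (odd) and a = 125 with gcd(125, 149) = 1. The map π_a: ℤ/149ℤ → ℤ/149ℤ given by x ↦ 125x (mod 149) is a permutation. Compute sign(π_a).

+1

Trace 5: π^k(5) = [5, 29, 49, 16, 63, 127, 81] for k=0..6.
Cycle type of π: 37×4 + 1; total 5 cycles.
149 − 5 = 144 transpositions; sign(π) = (−1)^144 = +1.
The Jacobi symbol (125|149) = +1 (Zolotarev) agrees.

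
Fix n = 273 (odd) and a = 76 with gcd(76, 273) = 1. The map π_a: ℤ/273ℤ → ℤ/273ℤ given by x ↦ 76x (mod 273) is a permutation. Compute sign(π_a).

+1

Orbit of 202 under x↦76x: [202, 64, 223, 22, 34, 127, 97]… (length divides ord_273(76)).
π_76 has 33 disjoint cycles with lengths [12, 12, 12, 12, 12, 12, 12, 12, 12, 12, 12, 12, 12, 12, 12, 12, 12, 12, 12, 12, 12, 2, 2, 2, 2, 2, 2, 2, 2, 2, 1, 1, 1] on {0,…,272}.
With 33 cycles on 273 points, sign = (−1)^{273−33} = +1.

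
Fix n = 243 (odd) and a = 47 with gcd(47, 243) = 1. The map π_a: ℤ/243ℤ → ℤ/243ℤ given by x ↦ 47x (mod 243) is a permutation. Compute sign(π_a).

-1

Trace 86: π^k(86) = [86, 154, 191, 229, 71, 178, 104] for k=0..6.
6 cycles of lengths [162, 54, 18, 6, 2, 1].
Σ(ℓ_i−1) = 243−6 = 237; sign = (−1)^237 = -1.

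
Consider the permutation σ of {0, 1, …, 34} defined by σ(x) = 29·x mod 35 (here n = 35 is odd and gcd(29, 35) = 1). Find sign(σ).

Start at x=29: 29 → 1 → 29 (one orbit).
π_29 has 21 disjoint cycles with lengths [2, 2, 2, 2, 2, 2, 2, 2, 2, 2, 2, 2, 2, 2, 1, 1, 1, 1, 1, 1, 1] on {0,…,34}.
Σ(ℓ_i−1) = 35−21 = 14; sign = (−1)^14 = +1.
Via Zolotarev, sign(π_{29}) = (29|35) = +1.

+1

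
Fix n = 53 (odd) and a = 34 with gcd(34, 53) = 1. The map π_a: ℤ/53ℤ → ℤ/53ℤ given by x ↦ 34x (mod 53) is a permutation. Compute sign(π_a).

-1

Orbit of 27 under x↦34x: [27, 17, 48, 42, 50, 4, 30]… (length divides ord_53(34)).
π_34 has 2 disjoint cycles with lengths [52, 1] on {0,…,52}.
sign(π) = (−1)^{n − #cycles} = (−1)^{53−2} = (−1)^51 = -1.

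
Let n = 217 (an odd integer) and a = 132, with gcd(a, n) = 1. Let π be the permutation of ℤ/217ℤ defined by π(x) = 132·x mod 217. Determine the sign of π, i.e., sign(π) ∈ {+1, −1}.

-1

Start at x=97: 97 → 1 → 132 → 64 → 202 → 190 → 125 → … (one orbit).
Decompose π into cycles: lengths [10, 10, 10, 10, 10, 10, 10, 10, 10, 10, 10, 10, 10, 10, 10, 10, 10, 10, 5, 5, 5, 5, 5, 5, 2, 2, 2, 1] (28 cycles, including the fixed point 0).
217 − 28 = 189 transpositions; sign(π) = (−1)^189 = -1.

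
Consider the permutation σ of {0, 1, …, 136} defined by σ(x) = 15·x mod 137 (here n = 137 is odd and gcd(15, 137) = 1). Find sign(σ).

+1

Orbit of 14 under x↦15x: [14, 73, 136, 122, 49, 50, 65]… (length divides ord_137(15)).
Cycle lengths of π_15 on ℤ/137ℤ: [34, 34, 34, 34, 1]; 5 cycles in total.
sign(π) = (−1)^{n − #cycles} = (−1)^{137−5} = (−1)^132 = +1.
(15|137)_J = +1 (Zolotarev's lemma cross-check).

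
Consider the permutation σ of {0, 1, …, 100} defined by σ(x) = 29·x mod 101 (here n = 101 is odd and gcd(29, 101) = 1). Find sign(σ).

Trace 74: π^k(74) = [74, 25, 18, 17, 89, 56, 8] for k=0..6.
Decompose π into cycles: lengths [100, 1] (2 cycles, including the fixed point 0).
2 cycles on 101: each ℓ→(−1)^(ℓ−1), product (−1)^99 = -1.
The Jacobi symbol (29|101) = -1 (Zolotarev) agrees.

-1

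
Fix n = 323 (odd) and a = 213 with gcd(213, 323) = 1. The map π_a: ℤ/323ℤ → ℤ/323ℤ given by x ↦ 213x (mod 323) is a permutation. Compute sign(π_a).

+1

Orbit of 157 under x↦213x: [157, 172, 137, 111, 64, 66, 169]… (length divides ord_323(213)).
Cycle type of π: 72×4 + 9×2 + 8×2 + 1; total 9 cycles.
323 − 9 = 314 transpositions; sign(π) = (−1)^314 = +1.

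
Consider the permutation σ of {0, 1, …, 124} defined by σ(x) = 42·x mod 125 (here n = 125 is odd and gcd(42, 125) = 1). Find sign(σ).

Orbit of 1 under x↦42x: [1, 42, 14, 88, 71, 107, 119]… (length divides ord_125(42)).
Cycle lengths of π_42 on ℤ/125ℤ: [100, 20, 4, 1]; 4 cycles in total.
4 cycles on 125: each ℓ→(−1)^(ℓ−1), product (−1)^121 = -1.

-1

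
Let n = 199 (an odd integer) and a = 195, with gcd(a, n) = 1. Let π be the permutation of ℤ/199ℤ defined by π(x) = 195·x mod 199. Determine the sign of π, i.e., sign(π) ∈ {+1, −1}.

Orbit of 84 under x↦195x: [84, 62, 150, 196, 12, 151, 192]… (length divides ord_199(195)).
2 cycles of lengths [198, 1].
2 cycles on 199: each ℓ→(−1)^(ℓ−1), product (−1)^197 = -1.

-1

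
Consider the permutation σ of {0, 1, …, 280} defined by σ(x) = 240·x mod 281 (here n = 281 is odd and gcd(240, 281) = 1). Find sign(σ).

Orbit of 148 under x↦240x: [148, 114, 103, 273, 47, 40, 46]… (length divides ord_281(240)).
The orbit structure of x ↦ 240x mod 281: 2 orbits of sizes [280, 1].
2 cycles on 281: each ℓ→(−1)^(ℓ−1), product (−1)^279 = -1.

-1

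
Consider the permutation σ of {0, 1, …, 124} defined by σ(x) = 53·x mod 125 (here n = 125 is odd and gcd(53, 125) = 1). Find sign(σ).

Trace 49: π^k(49) = [49, 97, 16, 98, 69, 32, 71] for k=0..6.
Cycle type of π: 100 + 20 + 4 + 1; total 4 cycles.
n − c = 125 − 4 = 121; sign = (−1)^121 = -1.
(53|125)_J = -1 (Zolotarev's lemma cross-check).

-1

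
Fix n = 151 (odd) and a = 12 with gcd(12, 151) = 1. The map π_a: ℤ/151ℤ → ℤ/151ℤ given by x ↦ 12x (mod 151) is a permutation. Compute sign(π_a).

-1

Orbit of 106 under x↦12x: [106, 64, 13, 5, 60, 116, 33]… (length divides ord_151(12)).
Cycle type of π: 150 + 1; total 2 cycles.
2 cycles on 151: each ℓ→(−1)^(ℓ−1), product (−1)^149 = -1.
Check: (12/151) = -1 by Zolotarev.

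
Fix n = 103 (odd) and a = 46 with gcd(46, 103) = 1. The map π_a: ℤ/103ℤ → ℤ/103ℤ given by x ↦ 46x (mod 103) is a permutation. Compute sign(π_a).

+1

Start at x=1: 1 → 46 → 56 → 1 (one orbit).
π_46 has 35 disjoint cycles with lengths [3, 3, 3, 3, 3, 3, 3, 3, 3, 3, 3, 3, 3, 3, 3, 3, 3, 3, 3, 3, 3, 3, 3, 3, 3, 3, 3, 3, 3, 3, 3, 3, 3, 3, 1] on {0,…,102}.
103 − 35 = 68 transpositions; sign(π) = (−1)^68 = +1.
Via Zolotarev, sign(π_{46}) = (46|103) = +1.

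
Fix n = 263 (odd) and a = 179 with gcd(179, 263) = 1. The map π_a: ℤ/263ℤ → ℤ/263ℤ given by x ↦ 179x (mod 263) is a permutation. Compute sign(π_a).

+1

Orbit of 11 under x↦179x: [11, 128, 31, 26, 183, 145, 181]… (length divides ord_263(179)).
π_179 has 3 disjoint cycles with lengths [131, 131, 1] on {0,…,262}.
3 cycles on 263: each ℓ→(−1)^(ℓ−1), product (−1)^260 = +1.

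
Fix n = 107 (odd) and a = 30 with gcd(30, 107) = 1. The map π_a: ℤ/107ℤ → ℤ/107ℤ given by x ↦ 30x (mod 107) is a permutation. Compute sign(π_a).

Orbit of 56 under x↦30x: [56, 75, 3, 90, 25, 1, 30]… (length divides ord_107(30)).
π_30 has 3 disjoint cycles with lengths [53, 53, 1] on {0,…,106}.
n − c = 107 − 3 = 104; sign = (−1)^104 = +1.
(30|107)_J = +1 (Zolotarev's lemma cross-check).

+1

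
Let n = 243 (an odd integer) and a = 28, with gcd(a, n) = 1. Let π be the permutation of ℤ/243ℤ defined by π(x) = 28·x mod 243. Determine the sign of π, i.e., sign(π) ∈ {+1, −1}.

+1

Trace 55: π^k(55) = [55, 82, 109, 136, 163, 190, 217] for k=0..6.
63 cycles of lengths [9, 9, 9, 9, 9, 9, 9, 9, 9, 9, 9, 9, 9, 9, 9, 9, 9, 9, 3, 3, 3, 3, 3, 3, 3, 3, 3, 3, 3, 3, 3, 3, 3, 3, 3, 3, 1, 1, 1, 1, 1, 1, 1, 1, 1, 1, 1, 1, 1, 1, 1, 1, 1, 1, 1, 1, 1, 1, 1, 1, 1, 1, 1].
63 cycles on 243: each ℓ→(−1)^(ℓ−1), product (−1)^180 = +1.
Via Zolotarev, sign(π_{28}) = (28|243) = +1.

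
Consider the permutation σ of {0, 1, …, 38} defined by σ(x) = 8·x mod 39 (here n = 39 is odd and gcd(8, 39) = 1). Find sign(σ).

+1

Trace 25: π^k(25) = [25, 5, 1, 8] for k=0..3.
Cycle lengths of π_8 on ℤ/39ℤ: [4, 4, 4, 4, 4, 4, 4, 4, 4, 2, 1]; 11 cycles in total.
11 cycles on 39: each ℓ→(−1)^(ℓ−1), product (−1)^28 = +1.
Via Zolotarev, sign(π_{8}) = (8|39) = +1.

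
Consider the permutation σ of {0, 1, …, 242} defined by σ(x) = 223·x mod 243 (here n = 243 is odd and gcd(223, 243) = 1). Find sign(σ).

+1

Orbit of 214 under x↦223x: [214, 94, 64, 178, 85, 1, 223]… (length divides ord_243(223)).
π_223 has 11 disjoint cycles with lengths [81, 81, 27, 27, 9, 9, 3, 3, 1, 1, 1] on {0,…,242}.
sign(π) = (−1)^{n − #cycles} = (−1)^{243−11} = (−1)^232 = +1.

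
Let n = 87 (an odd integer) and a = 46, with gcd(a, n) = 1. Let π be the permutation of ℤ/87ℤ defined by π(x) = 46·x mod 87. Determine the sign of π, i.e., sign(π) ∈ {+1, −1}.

Trace 70: π^k(70) = [70, 1, 46, 28] for k=0..3.
Decompose π into cycles: lengths [4, 4, 4, 4, 4, 4, 4, 4, 4, 4, 4, 4, 4, 4, 4, 4, 4, 4, 4, 4, 4, 1, 1, 1] (24 cycles, including the fixed point 0).
sign(π) = (−1)^{n − #cycles} = (−1)^{87−24} = (−1)^63 = -1.

-1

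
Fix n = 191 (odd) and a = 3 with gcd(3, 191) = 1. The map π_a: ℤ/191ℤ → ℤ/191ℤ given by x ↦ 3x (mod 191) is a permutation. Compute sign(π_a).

Orbit of 15 under x↦3x: [15, 45, 135, 23, 69, 16, 48]… (length divides ord_191(3)).
Cycle type of π: 95×2 + 1; total 3 cycles.
n − c = 191 − 3 = 188; sign = (−1)^188 = +1.
Via Zolotarev, sign(π_{3}) = (3|191) = +1.

+1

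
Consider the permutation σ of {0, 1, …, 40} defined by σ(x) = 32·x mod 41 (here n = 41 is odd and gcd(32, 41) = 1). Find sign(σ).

+1

Start at x=40: 40 → 9 → 1 → 32 → 40 (one orbit).
Decompose π into cycles: lengths [4, 4, 4, 4, 4, 4, 4, 4, 4, 4, 1] (11 cycles, including the fixed point 0).
sign(π) = (−1)^{n − #cycles} = (−1)^{41−11} = (−1)^30 = +1.
The Jacobi symbol (32|41) = +1 (Zolotarev) agrees.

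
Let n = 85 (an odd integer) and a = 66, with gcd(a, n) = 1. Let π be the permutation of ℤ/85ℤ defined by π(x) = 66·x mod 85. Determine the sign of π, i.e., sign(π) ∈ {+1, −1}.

Trace 1: π^k(1) = [1, 66, 21, 26, 16, 36, 81] for k=0..6.
The orbit structure of x ↦ 66x mod 85: 15 orbits of sizes [8, 8, 8, 8, 8, 8, 8, 8, 8, 8, 1, 1, 1, 1, 1].
85 − 15 = 70 transpositions; sign(π) = (−1)^70 = +1.

+1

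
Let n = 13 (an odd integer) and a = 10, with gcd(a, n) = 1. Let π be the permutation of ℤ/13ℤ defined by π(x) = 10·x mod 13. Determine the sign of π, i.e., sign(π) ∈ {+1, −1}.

Orbit of 1 under x↦10x: [1, 10, 9, 12, 3, 4]… (length divides ord_13(10)).
Cycle lengths of π_10 on ℤ/13ℤ: [6, 6, 1]; 3 cycles in total.
With 3 cycles on 13 points, sign = (−1)^{13−3} = +1.

+1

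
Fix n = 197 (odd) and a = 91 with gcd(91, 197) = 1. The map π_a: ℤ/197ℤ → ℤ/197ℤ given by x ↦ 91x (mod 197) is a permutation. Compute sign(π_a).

Trace 78: π^k(78) = [78, 6, 152, 42, 79, 97, 159] for k=0..6.
Decompose π into cycles: lengths [196, 1] (2 cycles, including the fixed point 0).
With 2 cycles on 197 points, sign = (−1)^{197−2} = -1.
Check: (91/197) = -1 by Zolotarev.

-1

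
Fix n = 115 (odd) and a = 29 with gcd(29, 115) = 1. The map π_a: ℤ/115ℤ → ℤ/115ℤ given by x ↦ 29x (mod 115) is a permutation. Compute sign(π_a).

+1

Orbit of 29 under x↦29x: [29, 36, 9, 31, 94, 81, 49]… (length divides ord_115(29)).
π_29 has 9 disjoint cycles with lengths [22, 22, 22, 22, 11, 11, 2, 2, 1] on {0,…,114}.
With 9 cycles on 115 points, sign = (−1)^{115−9} = +1.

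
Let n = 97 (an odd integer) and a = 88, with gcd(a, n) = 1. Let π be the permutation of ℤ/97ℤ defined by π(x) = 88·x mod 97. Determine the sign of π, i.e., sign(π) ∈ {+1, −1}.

+1

Start at x=50: 50 → 35 → 73 → 22 → 93 → 36 → 64 → … (one orbit).
Cycle type of π: 24×4 + 1; total 5 cycles.
97 − 5 = 92 transpositions; sign(π) = (−1)^92 = +1.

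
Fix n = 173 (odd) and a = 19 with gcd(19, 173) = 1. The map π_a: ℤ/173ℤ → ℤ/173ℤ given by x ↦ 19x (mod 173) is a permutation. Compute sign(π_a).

-1

Start at x=120: 120 → 31 → 70 → 119 → 12 → 55 → 7 → … (one orbit).
Decompose π into cycles: lengths [172, 1] (2 cycles, including the fixed point 0).
Σ(ℓ_i−1) = 173−2 = 171; sign = (−1)^171 = -1.
Check: (19/173) = -1 by Zolotarev.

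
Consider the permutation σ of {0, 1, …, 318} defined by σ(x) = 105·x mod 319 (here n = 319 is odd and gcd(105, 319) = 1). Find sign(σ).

+1

Start at x=202: 202 → 156 → 111 → 171 → 91 → 304 → 20 → … (one orbit).
Decompose π into cycles: lengths [140, 140, 28, 10, 1] (5 cycles, including the fixed point 0).
n − c = 319 − 5 = 314; sign = (−1)^314 = +1.
The Jacobi symbol (105|319) = +1 (Zolotarev) agrees.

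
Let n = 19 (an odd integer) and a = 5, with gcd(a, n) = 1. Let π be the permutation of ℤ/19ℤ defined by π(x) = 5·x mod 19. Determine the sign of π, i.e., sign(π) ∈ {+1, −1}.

+1

Start at x=7: 7 → 16 → 4 → 1 → 5 → 6 → 11 → … (one orbit).
Decompose π into cycles: lengths [9, 9, 1] (3 cycles, including the fixed point 0).
19 − 3 = 16 transpositions; sign(π) = (−1)^16 = +1.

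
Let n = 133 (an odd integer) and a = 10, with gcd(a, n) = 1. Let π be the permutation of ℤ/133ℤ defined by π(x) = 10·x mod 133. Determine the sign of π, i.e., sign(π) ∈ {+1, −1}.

Orbit of 93 under x↦10x: [93, 132, 123, 33, 64, 108, 16]… (length divides ord_133(10)).
9 cycles of lengths [18, 18, 18, 18, 18, 18, 18, 6, 1].
n − c = 133 − 9 = 124; sign = (−1)^124 = +1.
The Jacobi symbol (10|133) = +1 (Zolotarev) agrees.

+1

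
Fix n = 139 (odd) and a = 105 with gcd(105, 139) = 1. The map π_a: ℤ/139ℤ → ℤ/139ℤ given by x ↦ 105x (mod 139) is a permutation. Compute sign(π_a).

Orbit of 77 under x↦105x: [77, 23, 52, 39, 64, 48, 36]… (length divides ord_139(105)).
The orbit structure of x ↦ 105x mod 139: 4 orbits of sizes [46, 46, 46, 1].
sign(π) = (−1)^{n − #cycles} = (−1)^{139−4} = (−1)^135 = -1.

-1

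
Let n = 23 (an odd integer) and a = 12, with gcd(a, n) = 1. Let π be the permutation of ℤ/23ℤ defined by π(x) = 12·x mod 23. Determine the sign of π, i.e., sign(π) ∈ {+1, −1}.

+1

Orbit of 16 under x↦12x: [16, 8, 4, 2, 1, 12, 6]… (length divides ord_23(12)).
Cycle type of π: 11×2 + 1; total 3 cycles.
Σ(ℓ_i−1) = 23−3 = 20; sign = (−1)^20 = +1.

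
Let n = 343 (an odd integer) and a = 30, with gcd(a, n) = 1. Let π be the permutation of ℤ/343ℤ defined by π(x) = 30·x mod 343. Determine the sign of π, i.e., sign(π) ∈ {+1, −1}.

Orbit of 295 under x↦30x: [295, 275, 18, 197, 79, 312, 99]… (length divides ord_343(30)).
Cycle lengths of π_30 on ℤ/343ℤ: [21, 21, 21, 21, 21, 21, 21, 21, 21, 21, 21, 21, 21, 21, 3, 3, 3, 3, 3, 3, 3, 3, 3, 3, 3, 3, 3, 3, 3, 3, 1]; 31 cycles in total.
31 cycles on 343: each ℓ→(−1)^(ℓ−1), product (−1)^312 = +1.
Via Zolotarev, sign(π_{30}) = (30|343) = +1.

+1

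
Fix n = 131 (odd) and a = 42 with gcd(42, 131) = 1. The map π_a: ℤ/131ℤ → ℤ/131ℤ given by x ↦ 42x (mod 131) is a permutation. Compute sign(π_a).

Start at x=1: 1 → 42 → 61 → 73 → 53 → 130 → 89 → … (one orbit).
The orbit structure of x ↦ 42x mod 131: 14 orbits of sizes [10, 10, 10, 10, 10, 10, 10, 10, 10, 10, 10, 10, 10, 1].
n − c = 131 − 14 = 117; sign = (−1)^117 = -1.

-1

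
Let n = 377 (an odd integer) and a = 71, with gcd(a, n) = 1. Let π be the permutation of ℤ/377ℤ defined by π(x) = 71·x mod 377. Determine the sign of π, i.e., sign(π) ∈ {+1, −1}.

-1

Start at x=216: 216 → 256 → 80 → 25 → 267 → 107 → 57 → … (one orbit).
Decompose π into cycles: lengths [84, 84, 84, 84, 14, 14, 12, 1] (8 cycles, including the fixed point 0).
sign(π) = (−1)^{n − #cycles} = (−1)^{377−8} = (−1)^369 = -1.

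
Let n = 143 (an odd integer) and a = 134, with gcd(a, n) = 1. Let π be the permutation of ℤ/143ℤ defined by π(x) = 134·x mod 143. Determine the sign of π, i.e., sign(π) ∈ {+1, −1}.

-1

Start at x=1: 1 → 134 → 81 → 129 → 126 → 10 → 53 → … (one orbit).
Decompose π into cycles: lengths [30, 30, 30, 30, 10, 6, 6, 1] (8 cycles, including the fixed point 0).
Σ(ℓ_i−1) = 143−8 = 135; sign = (−1)^135 = -1.
The Jacobi symbol (134|143) = -1 (Zolotarev) agrees.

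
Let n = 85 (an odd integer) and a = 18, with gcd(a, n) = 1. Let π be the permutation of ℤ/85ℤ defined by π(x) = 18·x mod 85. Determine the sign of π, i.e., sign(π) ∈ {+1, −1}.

-1

Trace 18: π^k(18) = [18, 69, 52, 1] for k=0..3.
34 cycles of lengths [4, 4, 4, 4, 4, 4, 4, 4, 4, 4, 4, 4, 4, 4, 4, 4, 4, 1, 1, 1, 1, 1, 1, 1, 1, 1, 1, 1, 1, 1, 1, 1, 1, 1].
34 cycles on 85: each ℓ→(−1)^(ℓ−1), product (−1)^51 = -1.
Check: (18/85) = -1 by Zolotarev.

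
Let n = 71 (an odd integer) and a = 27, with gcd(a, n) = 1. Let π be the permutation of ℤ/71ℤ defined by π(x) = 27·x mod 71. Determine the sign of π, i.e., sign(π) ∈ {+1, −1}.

+1

Start at x=10: 10 → 57 → 48 → 18 → 60 → 58 → 4 → … (one orbit).
The orbit structure of x ↦ 27x mod 71: 3 orbits of sizes [35, 35, 1].
3 cycles on 71: each ℓ→(−1)^(ℓ−1), product (−1)^68 = +1.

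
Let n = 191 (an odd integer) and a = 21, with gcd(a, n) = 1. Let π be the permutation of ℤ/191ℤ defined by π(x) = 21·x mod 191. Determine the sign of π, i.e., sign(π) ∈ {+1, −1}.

Orbit of 52 under x↦21x: [52, 137, 12, 61, 135, 161, 134]… (length divides ord_191(21)).
The orbit structure of x ↦ 21x mod 191: 2 orbits of sizes [190, 1].
Σ(ℓ_i−1) = 191−2 = 189; sign = (−1)^189 = -1.
Zolotarev: (21|191) = -1, matching the cycle-count sign.

-1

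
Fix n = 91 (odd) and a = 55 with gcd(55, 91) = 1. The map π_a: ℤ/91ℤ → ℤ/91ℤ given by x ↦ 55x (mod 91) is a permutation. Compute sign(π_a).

-1

Orbit of 55 under x↦55x: [55, 22, 27, 29, 48, 1]… (length divides ord_91(55)).
π_55 has 20 disjoint cycles with lengths [6, 6, 6, 6, 6, 6, 6, 6, 6, 6, 6, 6, 3, 3, 3, 3, 2, 2, 2, 1] on {0,…,90}.
sign(π) = (−1)^{n − #cycles} = (−1)^{91−20} = (−1)^71 = -1.
(55|91)_J = -1 (Zolotarev's lemma cross-check).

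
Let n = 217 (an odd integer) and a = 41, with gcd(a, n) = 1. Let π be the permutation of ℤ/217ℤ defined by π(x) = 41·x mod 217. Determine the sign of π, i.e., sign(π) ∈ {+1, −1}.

Orbit of 97 under x↦41x: [97, 71, 90, 1, 41, 162, 132]… (length divides ord_217(41)).
Cycle type of π: 30×6 + 15×2 + 2×3 + 1; total 12 cycles.
217 − 12 = 205 transpositions; sign(π) = (−1)^205 = -1.
The Jacobi symbol (41|217) = -1 (Zolotarev) agrees.

-1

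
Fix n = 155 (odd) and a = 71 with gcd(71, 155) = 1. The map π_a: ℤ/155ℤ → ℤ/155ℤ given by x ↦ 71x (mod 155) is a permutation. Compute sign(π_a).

Orbit of 131 under x↦71x: [131, 1, 71, 81, 16, 51, 56]… (length divides ord_155(71)).
π_71 has 15 disjoint cycles with lengths [15, 15, 15, 15, 15, 15, 15, 15, 15, 15, 1, 1, 1, 1, 1] on {0,…,154}.
15 cycles on 155: each ℓ→(−1)^(ℓ−1), product (−1)^140 = +1.

+1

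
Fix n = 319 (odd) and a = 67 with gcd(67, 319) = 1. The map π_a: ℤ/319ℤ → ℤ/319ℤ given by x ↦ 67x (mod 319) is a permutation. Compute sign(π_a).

+1

Start at x=67: 67 → 23 → 265 → 210 → 34 → 45 → 144 → … (one orbit).
Cycle lengths of π_67 on ℤ/319ℤ: [14, 14, 14, 14, 14, 14, 14, 14, 14, 14, 14, 14, 14, 14, 14, 14, 14, 14, 14, 14, 14, 14, 1, 1, 1, 1, 1, 1, 1, 1, 1, 1, 1]; 33 cycles in total.
Σ(ℓ_i−1) = 319−33 = 286; sign = (−1)^286 = +1.
Zolotarev: (67|319) = +1, matching the cycle-count sign.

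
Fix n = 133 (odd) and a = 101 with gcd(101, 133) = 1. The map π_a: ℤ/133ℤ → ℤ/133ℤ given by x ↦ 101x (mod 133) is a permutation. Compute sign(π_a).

Start at x=93: 93 → 83 → 4 → 5 → 106 → 66 → 16 → … (one orbit).
π_101 has 10 disjoint cycles with lengths [18, 18, 18, 18, 18, 18, 9, 9, 6, 1] on {0,…,132}.
10 cycles on 133: each ℓ→(−1)^(ℓ−1), product (−1)^123 = -1.
Via Zolotarev, sign(π_{101}) = (101|133) = -1.

-1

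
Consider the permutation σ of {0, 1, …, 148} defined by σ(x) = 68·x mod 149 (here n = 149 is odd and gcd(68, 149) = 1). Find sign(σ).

+1

Start at x=127: 127 → 143 → 39 → 119 → 46 → 148 → 81 → … (one orbit).
π_68 has 3 disjoint cycles with lengths [74, 74, 1] on {0,…,148}.
3 cycles on 149: each ℓ→(−1)^(ℓ−1), product (−1)^146 = +1.
The Jacobi symbol (68|149) = +1 (Zolotarev) agrees.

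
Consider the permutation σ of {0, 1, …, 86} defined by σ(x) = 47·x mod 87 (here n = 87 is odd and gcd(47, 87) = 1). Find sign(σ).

Trace 82: π^k(82) = [82, 26, 4, 14, 49, 41, 13] for k=0..6.
π_47 has 5 disjoint cycles with lengths [28, 28, 28, 2, 1] on {0,…,86}.
87 − 5 = 82 transpositions; sign(π) = (−1)^82 = +1.
Zolotarev: (47|87) = +1, matching the cycle-count sign.

+1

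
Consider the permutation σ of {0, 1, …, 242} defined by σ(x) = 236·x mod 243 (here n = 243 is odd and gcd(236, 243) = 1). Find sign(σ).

Trace 160: π^k(160) = [160, 95, 64, 38, 220, 161, 88] for k=0..6.
π_236 has 6 disjoint cycles with lengths [162, 54, 18, 6, 2, 1] on {0,…,242}.
243 − 6 = 237 transpositions; sign(π) = (−1)^237 = -1.

-1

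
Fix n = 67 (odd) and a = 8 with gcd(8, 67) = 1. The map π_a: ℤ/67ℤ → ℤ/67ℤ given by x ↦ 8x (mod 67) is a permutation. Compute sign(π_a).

-1

Start at x=8: 8 → 64 → 43 → 9 → 5 → 40 → 52 → … (one orbit).
Cycle type of π: 22×3 + 1; total 4 cycles.
sign(π) = (−1)^{n − #cycles} = (−1)^{67−4} = (−1)^63 = -1.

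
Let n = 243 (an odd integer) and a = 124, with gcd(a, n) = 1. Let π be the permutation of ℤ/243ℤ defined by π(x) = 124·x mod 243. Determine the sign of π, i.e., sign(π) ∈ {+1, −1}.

+1

Start at x=214: 214 → 49 → 1 → 124 → 67 → 46 → 115 → … (one orbit).
Cycle type of π: 81×2 + 27×2 + 9×2 + 3×2 + 1×3; total 11 cycles.
sign(π) = (−1)^{n − #cycles} = (−1)^{243−11} = (−1)^232 = +1.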